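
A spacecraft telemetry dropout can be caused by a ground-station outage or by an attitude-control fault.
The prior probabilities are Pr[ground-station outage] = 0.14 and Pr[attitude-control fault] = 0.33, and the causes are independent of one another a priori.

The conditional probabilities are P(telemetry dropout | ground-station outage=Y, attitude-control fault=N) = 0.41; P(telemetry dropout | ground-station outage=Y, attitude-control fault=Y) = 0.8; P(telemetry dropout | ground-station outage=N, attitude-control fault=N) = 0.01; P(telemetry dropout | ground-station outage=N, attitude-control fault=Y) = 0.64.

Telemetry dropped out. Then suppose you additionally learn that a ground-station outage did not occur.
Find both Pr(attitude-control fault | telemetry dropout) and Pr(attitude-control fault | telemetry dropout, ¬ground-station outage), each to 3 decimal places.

Pr(attitude-control fault | telemetry dropout) ≈ 0.832; Pr(attitude-control fault | telemetry dropout, ¬ground-station outage) ≈ 0.969

P(telemetry dropout) = 0.01·0.86·0.67 + 0.64·0.86·0.33 + 0.41·0.14·0.67 + 0.8·0.14·0.33 = 0.005762 + 0.181632 + 0.038458 + 0.036960 = 0.262812
The attitude-control fault-present share is 0.181632 + 0.036960 = 0.218592.
P(attitude-control fault | telemetry dropout) = 0.218592 / 0.262812 ≈ 0.832

Now condition on the additional information:
P(telemetry dropout | ¬ground-station outage) = 0.01·0.67 + 0.64·0.33 = 0.006700 + 0.211200 = 0.217900
Restricting to configurations with attitude-control fault present: 0.64·0.33 = 0.211200.
Hence the posterior is 0.211200/0.217900 ≈ 0.969.
With ground-station outage excluded, attitude-control fault must carry more of the explanatory weight for the telemetry dropout.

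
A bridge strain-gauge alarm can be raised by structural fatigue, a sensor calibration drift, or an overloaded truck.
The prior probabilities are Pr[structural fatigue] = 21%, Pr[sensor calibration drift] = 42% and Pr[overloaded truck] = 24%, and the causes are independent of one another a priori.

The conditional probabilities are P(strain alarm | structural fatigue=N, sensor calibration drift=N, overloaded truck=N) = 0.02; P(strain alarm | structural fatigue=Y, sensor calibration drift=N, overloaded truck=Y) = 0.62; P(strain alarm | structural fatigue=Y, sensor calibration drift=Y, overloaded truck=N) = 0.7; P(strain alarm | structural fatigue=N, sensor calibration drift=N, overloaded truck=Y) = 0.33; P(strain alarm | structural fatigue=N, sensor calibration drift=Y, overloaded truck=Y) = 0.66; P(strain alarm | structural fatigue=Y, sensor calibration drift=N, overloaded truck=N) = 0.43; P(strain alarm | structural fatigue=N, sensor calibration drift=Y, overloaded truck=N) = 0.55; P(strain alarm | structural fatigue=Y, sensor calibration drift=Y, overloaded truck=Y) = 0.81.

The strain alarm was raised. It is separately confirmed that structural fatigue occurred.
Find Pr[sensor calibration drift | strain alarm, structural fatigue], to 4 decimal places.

Numerator (weight on configurations with sensor calibration drift): 0.223440 + 0.081648 = 0.305088
Denominator P(strain alarm | structural fatigue): 0.43×0.58×0.76 + 0.62×0.58×0.24 + 0.7×0.42×0.76 + 0.81×0.42×0.24 = 0.580936
P(sensor calibration drift | strain alarm, structural fatigue) = 0.305088/0.580936 ≈ 0.5252

Pr[sensor calibration drift | strain alarm, structural fatigue] ≈ 0.5252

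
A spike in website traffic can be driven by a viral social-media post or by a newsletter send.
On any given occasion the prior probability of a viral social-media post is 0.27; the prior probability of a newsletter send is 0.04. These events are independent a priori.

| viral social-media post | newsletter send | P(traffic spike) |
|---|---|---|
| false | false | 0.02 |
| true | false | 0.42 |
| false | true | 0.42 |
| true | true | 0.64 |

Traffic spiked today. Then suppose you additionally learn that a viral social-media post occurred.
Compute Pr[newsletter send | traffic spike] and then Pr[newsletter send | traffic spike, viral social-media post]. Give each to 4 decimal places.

Enumerate the 4 (viral social-media post, newsletter send) configurations and weight by the priors:
  P(traffic spike) = 0.02*0.73*0.96 + 0.42*0.73*0.04 + 0.42*0.27*0.96 + 0.64*0.27*0.04
        = 0.014016 + 0.012264 + 0.108864 + 0.006912 = 0.142056
Keeping only the newsletter send-present terms gives 0.019176, so
  P(newsletter send | traffic spike) = 0.019176 / 0.142056 ≈ 0.1350

With the extra evidence:
P(traffic spike | viral social-media post) = 0.42*0.96 + 0.64*0.04 = 0.403200 + 0.025600 = 0.428800
Of this, 0.025600 comes from 0.64*0.04 (the newsletter send=true cases).
P(newsletter send | traffic spike, viral social-media post) = 0.025600 / 0.428800 ≈ 0.0597
— viral social-media post explains away the evidence for newsletter send.

Pr[newsletter send | traffic spike] ≈ 0.1350; Pr[newsletter send | traffic spike, viral social-media post] ≈ 0.0597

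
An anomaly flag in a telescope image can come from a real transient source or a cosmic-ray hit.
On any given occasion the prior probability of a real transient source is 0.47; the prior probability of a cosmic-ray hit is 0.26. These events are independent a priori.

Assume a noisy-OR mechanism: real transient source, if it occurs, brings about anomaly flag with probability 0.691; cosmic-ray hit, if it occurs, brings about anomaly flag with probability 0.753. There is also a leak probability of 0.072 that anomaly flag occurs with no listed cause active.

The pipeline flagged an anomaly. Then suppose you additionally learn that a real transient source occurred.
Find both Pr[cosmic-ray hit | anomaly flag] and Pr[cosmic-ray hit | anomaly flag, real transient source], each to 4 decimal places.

Under noisy-OR, P(anomaly flag | causes) = 1 − (1−0.072)·∏(1−qᵢ) over the active causes.
For the numerator, keep only cosmic-ray hit=true terms: 0.106214 + 0.113545 = 0.219759
Normalizer over all consistent configurations: 0.072*0.53*0.74 + 0.770784*0.53*0.26 + 0.713248*0.47*0.74 + 0.929172*0.47*0.26 = 0.496065
P(cosmic-ray hit | anomaly flag) = 0.219759/0.496065 ≈ 0.4430

Now condition on the additional information:
P(anomaly flag | real transient source) = 0.713248*0.74 + 0.929172*0.26 = 0.527804 + 0.241585 = 0.769389
Of this, 0.241585 comes from 0.929172*0.26 (the cosmic-ray hit=true cases).
Hence the posterior is 0.241585/0.769389 ≈ 0.3140.
The drop from 0.4430 to 0.3140 is the explaining-away (discounting) effect.

Pr[cosmic-ray hit | anomaly flag] ≈ 0.4430; Pr[cosmic-ray hit | anomaly flag, real transient source] ≈ 0.3140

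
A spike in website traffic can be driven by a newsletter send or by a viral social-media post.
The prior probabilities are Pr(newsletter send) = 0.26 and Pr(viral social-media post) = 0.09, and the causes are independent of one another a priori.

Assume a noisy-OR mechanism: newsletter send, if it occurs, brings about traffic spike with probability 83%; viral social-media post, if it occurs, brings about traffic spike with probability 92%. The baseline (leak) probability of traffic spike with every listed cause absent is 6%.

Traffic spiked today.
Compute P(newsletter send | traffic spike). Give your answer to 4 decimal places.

P(newsletter send | traffic spike) ≈ 0.6851

Under noisy-OR, P(traffic spike | causes) = 1 − (1−0.06)·∏(1−qᵢ) over the active causes.
P(traffic spike) = 0.06·0.74·0.91 + 0.9248·0.74·0.09 + 0.8402·0.26·0.91 + 0.987216·0.26·0.09 = 0.040404 + 0.061592 + 0.198791 + 0.023101 = 0.323888
Of this, 0.221892 comes from 0.198791 + 0.023101 (the newsletter send=true cases).
P(newsletter send | traffic spike) = 0.221892 / 0.323888 ≈ 0.6851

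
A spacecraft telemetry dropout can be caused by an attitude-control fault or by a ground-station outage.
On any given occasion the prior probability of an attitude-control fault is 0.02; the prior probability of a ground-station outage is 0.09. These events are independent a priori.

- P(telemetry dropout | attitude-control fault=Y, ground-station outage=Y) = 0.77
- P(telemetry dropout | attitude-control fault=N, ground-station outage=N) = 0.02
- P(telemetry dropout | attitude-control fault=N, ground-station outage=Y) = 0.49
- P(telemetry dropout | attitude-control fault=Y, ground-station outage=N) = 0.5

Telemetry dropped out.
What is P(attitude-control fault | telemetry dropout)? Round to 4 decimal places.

Weight on attitude-control fault=true, given the evidence: 0.009100 + 0.001386 = 0.010486
Normalizer over all consistent configurations: 0.02×0.98×0.91 + 0.49×0.98×0.09 + 0.5×0.02×0.91 + 0.77×0.02×0.09 = 0.071540
P(attitude-control fault | telemetry dropout) = 0.010486/0.071540 ≈ 0.1466

P(attitude-control fault | telemetry dropout) ≈ 0.1466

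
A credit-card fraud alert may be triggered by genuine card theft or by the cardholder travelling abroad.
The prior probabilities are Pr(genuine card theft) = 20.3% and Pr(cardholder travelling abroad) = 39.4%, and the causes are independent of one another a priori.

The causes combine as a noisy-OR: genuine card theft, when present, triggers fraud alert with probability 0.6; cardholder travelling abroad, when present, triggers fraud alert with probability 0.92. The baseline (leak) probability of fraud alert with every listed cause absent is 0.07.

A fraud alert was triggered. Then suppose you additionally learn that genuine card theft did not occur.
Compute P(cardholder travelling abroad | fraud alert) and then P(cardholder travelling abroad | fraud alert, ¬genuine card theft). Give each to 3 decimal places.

Under noisy-OR, P(fraud alert | causes) = 1 − (1−0.07)·∏(1−qᵢ) over the active causes.
P(fraud alert) = 0.07·0.797·0.606 + 0.9256·0.797·0.394 + 0.628·0.203·0.606 + 0.97024·0.203·0.394 = 0.033809 + 0.290655 + 0.077255 + 0.077602 = 0.479321
The cardholder travelling abroad-present share is 0.290655 + 0.077602 = 0.368257.
So P(cardholder travelling abroad | fraud alert) = 0.368257/0.479321 ≈ 0.768.

Now also conditioning on genuine card theft≠true:
Weight on cardholder travelling abroad=true, given the evidence: 0.9256·0.394 = 0.364686
Normalizer over all consistent configurations: 0.07·0.606 + 0.9256·0.394 = 0.407106
Posterior = 0.364686 / 0.407106 ≈ 0.896

P(cardholder travelling abroad | fraud alert) ≈ 0.768; P(cardholder travelling abroad | fraud alert, ¬genuine card theft) ≈ 0.896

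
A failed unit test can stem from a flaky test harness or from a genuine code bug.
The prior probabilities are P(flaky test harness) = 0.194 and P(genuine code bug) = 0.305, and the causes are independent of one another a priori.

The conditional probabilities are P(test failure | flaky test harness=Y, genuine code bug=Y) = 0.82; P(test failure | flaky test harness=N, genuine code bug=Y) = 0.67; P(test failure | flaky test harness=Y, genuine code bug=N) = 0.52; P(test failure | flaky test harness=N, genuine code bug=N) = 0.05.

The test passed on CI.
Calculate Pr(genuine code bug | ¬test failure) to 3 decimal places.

Numerator (weight on configurations with genuine code bug): 0.081124 + 0.010651 = 0.091775
Denominator P(¬test failure): 0.95×0.806×0.695 + 0.33×0.806×0.305 + 0.48×0.194×0.695 + 0.18×0.194×0.305 = 0.688654
P(genuine code bug | ¬test failure) = 0.091775/0.688654 ≈ 0.133

Pr(genuine code bug | ¬test failure) ≈ 0.133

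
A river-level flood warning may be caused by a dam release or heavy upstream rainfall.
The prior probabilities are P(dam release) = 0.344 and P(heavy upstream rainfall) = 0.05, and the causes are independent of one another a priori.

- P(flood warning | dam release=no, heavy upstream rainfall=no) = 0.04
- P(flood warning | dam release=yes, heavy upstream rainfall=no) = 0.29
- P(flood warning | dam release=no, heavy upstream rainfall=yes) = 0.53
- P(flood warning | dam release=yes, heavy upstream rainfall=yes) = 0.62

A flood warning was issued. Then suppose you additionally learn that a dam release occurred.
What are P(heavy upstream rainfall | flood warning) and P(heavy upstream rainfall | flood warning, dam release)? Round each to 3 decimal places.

P(heavy upstream rainfall | flood warning) ≈ 0.190; P(heavy upstream rainfall | flood warning, dam release) ≈ 0.101

Numerator (weight on configurations with heavy upstream rainfall): 0.017384 + 0.010664 = 0.028048
Normalizer over all consistent configurations: 0.04·0.656·0.95 + 0.53·0.656·0.05 + 0.29·0.344·0.95 + 0.62·0.344·0.05 = 0.147748
Posterior = 0.028048 / 0.147748 ≈ 0.190

Now also conditioning on dam release=true:
P(flood warning | dam release) = 0.29*0.95 + 0.62*0.05 = 0.275500 + 0.031000 = 0.306500
Restricting to configurations with heavy upstream rainfall present: 0.62*0.05 = 0.031000.
Hence the posterior is 0.031000/0.306500 ≈ 0.101.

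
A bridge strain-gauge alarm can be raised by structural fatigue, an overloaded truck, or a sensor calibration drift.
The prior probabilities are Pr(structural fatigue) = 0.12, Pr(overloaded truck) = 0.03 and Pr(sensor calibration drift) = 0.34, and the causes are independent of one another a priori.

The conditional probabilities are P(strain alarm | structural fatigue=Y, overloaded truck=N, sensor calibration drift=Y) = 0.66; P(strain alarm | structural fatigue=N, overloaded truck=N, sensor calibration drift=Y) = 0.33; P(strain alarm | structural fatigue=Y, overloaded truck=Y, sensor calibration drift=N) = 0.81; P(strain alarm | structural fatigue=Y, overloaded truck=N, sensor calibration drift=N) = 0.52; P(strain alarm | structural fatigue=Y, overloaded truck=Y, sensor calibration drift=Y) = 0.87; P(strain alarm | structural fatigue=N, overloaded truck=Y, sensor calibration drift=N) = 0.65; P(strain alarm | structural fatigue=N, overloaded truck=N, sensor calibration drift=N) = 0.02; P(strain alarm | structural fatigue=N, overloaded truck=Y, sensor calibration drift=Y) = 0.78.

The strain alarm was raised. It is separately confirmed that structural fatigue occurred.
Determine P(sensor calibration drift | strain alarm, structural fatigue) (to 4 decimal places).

P(sensor calibration drift | strain alarm, structural fatigue) ≈ 0.3937

Numerator (weight on configurations with sensor calibration drift): 0.217668 + 0.008874 = 0.226542
The normalizing constant is 0.52×0.97×0.66 + 0.66×0.97×0.34 + 0.81×0.03×0.66 + 0.87×0.03×0.34 = 0.575484
P(sensor calibration drift | strain alarm, structural fatigue) = 0.226542/0.575484 ≈ 0.3937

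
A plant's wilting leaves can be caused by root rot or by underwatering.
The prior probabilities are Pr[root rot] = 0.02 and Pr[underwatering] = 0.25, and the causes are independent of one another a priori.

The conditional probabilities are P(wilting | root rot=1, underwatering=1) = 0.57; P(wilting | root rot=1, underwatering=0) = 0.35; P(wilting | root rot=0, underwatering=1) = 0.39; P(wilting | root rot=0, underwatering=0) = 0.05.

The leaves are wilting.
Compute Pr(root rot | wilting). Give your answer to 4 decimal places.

P(wilting) = 0.05*0.98*0.75 + 0.39*0.98*0.25 + 0.35*0.02*0.75 + 0.57*0.02*0.25 = 0.036750 + 0.095550 + 0.005250 + 0.002850 = 0.140400
Restricting to configurations with root rot present: 0.005250 + 0.002850 = 0.008100.
P(root rot | wilting) = 0.008100 / 0.140400 ≈ 0.0577

Pr(root rot | wilting) ≈ 0.0577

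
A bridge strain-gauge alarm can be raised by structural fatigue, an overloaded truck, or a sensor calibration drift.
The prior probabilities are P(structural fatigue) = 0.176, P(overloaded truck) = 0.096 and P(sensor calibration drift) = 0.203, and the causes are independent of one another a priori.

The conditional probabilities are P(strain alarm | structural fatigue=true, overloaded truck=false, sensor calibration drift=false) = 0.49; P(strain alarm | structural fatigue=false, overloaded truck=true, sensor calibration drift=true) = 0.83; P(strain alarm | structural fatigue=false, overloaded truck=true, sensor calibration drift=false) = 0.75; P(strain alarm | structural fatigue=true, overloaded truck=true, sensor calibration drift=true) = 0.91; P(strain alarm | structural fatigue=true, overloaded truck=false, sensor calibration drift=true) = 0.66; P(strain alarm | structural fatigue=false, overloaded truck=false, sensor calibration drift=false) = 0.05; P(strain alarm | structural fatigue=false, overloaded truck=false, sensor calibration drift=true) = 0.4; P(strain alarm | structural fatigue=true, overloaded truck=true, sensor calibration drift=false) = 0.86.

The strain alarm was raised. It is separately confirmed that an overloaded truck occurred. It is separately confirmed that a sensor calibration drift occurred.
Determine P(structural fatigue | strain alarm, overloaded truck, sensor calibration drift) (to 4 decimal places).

P(structural fatigue | strain alarm, overloaded truck, sensor calibration drift) ≈ 0.1897

Sum P(strain alarm|·) weighted by the priors over both values of structural fatigue:
  P(strain alarm | overloaded truck, sensor calibration drift) = 0.83*0.824 + 0.91*0.176
        = 0.683920 + 0.160160 = 0.844080
Configurations with structural fatigue contribute 0.160160, so
  P(structural fatigue | strain alarm, overloaded truck, sensor calibration drift) = 0.160160 / 0.844080 ≈ 0.1897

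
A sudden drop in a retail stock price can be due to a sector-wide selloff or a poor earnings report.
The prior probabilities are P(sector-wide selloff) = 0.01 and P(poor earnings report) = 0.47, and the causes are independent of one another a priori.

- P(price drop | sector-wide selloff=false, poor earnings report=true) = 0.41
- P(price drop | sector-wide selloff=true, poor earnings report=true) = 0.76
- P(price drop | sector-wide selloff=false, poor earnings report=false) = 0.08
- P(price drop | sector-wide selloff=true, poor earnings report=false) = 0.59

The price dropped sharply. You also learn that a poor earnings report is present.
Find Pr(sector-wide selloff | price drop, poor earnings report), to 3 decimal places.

Pr(sector-wide selloff | price drop, poor earnings report) ≈ 0.018

Weight on sector-wide selloff=true, given the evidence: 0.76·0.01 = 0.007600
Normalizer over all consistent configurations: 0.41·0.99 + 0.76·0.01 = 0.413500
P(sector-wide selloff | price drop, poor earnings report) = 0.007600/0.413500 ≈ 0.018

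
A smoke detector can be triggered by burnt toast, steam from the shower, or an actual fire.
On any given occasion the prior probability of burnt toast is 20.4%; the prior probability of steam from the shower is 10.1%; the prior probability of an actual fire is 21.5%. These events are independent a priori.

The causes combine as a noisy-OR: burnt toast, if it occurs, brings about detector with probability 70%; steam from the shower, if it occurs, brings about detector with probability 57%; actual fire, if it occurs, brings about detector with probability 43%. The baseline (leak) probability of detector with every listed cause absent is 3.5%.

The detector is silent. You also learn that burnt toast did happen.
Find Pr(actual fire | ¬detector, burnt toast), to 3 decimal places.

Under noisy-OR, P(detector | causes) = 1 − (1−0.035)·∏(1−qᵢ) over the active causes.
By total probability over the 4 (steam from the shower, actual fire) configurations:
  P(¬detector | burnt toast) = 0.2895×0.899×0.785 + 0.165015×0.899×0.215 + 0.124485×0.101×0.785 + 0.070956×0.101×0.215
        = 0.204304 + 0.031895 + 0.009870 + 0.001541 = 0.247610
Keeping only the actual fire-present terms gives 0.033436, so
  P(actual fire | ¬detector, burnt toast) = 0.033436 / 0.247610 ≈ 0.135

Pr(actual fire | ¬detector, burnt toast) ≈ 0.135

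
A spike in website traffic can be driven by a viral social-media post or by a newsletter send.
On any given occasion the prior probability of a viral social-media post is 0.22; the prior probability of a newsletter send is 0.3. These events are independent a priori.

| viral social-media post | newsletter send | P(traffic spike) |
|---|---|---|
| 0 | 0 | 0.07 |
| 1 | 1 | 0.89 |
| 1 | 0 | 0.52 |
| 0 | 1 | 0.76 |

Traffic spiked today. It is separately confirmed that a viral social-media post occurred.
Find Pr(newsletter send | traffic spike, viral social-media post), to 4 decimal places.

Pr(newsletter send | traffic spike, viral social-media post) ≈ 0.4231

Sum P(traffic spike|·) weighted by the priors over both values of newsletter send:
  P(traffic spike | viral social-media post) = 0.52*0.7 + 0.89*0.3
        = 0.364000 + 0.267000 = 0.631000
Configurations with newsletter send contribute 0.267000, so
  P(newsletter send | traffic spike, viral social-media post) = 0.267000 / 0.631000 ≈ 0.4231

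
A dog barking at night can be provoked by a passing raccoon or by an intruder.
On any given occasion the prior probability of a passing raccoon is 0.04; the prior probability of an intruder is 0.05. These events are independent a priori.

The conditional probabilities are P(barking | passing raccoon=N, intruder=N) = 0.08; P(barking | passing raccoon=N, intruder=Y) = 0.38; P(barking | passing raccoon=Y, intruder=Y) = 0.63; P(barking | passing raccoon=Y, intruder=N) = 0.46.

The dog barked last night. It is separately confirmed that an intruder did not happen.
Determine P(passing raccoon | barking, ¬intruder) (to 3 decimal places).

P(passing raccoon | barking, ¬intruder) ≈ 0.193

Enumerate both values of passing raccoon and weight by the priors:
  P(barking | ¬intruder) = 0.08*0.96 + 0.46*0.04
        = 0.076800 + 0.018400 = 0.095200
The terms with passing raccoon present sum to 0.018400, so
  P(passing raccoon | barking, ¬intruder) = 0.018400 / 0.095200 ≈ 0.193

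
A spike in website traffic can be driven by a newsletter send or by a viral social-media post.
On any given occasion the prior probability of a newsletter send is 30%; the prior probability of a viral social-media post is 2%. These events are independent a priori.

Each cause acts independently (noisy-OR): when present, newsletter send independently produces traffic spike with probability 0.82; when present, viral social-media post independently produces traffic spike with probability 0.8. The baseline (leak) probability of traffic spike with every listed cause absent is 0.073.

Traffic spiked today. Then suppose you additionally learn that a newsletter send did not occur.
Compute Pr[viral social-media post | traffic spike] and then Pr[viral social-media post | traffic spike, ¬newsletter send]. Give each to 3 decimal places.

Under noisy-OR, P(traffic spike | causes) = 1 − (1−0.073)·∏(1−qᵢ) over the active causes.
For the numerator, keep only viral social-media post=true terms: 0.011404 + 0.005800 = 0.017204
Normalizer over all consistent configurations: 0.073·0.7·0.98 + 0.8146·0.7·0.02 + 0.83314·0.3·0.98 + 0.966628·0.3·0.02 = 0.312225
P(viral social-media post | traffic spike) = 0.017204/0.312225 ≈ 0.055

With the extra evidence:
Numerator (weight on configurations with viral social-media post): 0.8146*0.02 = 0.016292
The normalizing constant is 0.073*0.98 + 0.8146*0.02 = 0.087832
Posterior = 0.016292 / 0.087832 ≈ 0.185

Pr[viral social-media post | traffic spike] ≈ 0.055; Pr[viral social-media post | traffic spike, ¬newsletter send] ≈ 0.185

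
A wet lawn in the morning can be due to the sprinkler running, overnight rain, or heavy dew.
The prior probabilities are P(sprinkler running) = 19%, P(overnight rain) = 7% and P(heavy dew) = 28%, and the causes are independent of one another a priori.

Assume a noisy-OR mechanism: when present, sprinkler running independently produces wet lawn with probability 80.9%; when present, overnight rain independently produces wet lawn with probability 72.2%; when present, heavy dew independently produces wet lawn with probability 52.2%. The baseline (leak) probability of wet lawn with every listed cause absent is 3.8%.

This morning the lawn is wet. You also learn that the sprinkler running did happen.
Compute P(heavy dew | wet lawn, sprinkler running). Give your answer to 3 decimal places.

P(heavy dew | wet lawn, sprinkler running) ≈ 0.302

Under noisy-OR, P(wet lawn | causes) = 1 − (1−0.038)·∏(1−qᵢ) over the active causes.
Numerator (weight on configurations with heavy dew): 0.237529 + 0.019121 = 0.256650
The normalizing constant is 0.816258×0.93×0.72 + 0.912171×0.93×0.28 + 0.94892×0.07×0.72 + 0.975584×0.07×0.28 = 0.851042
P(heavy dew | wet lawn, sprinkler running) = 0.256650/0.851042 ≈ 0.302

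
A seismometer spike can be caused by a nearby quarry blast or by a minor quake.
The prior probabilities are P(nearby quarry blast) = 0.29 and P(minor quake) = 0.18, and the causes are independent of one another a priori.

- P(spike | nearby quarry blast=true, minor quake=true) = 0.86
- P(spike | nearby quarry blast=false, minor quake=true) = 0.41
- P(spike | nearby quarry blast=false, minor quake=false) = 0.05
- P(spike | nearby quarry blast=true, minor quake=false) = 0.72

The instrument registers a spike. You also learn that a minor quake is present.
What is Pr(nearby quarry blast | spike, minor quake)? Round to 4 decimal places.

Sum P(spike|·) weighted by the priors over both values of nearby quarry blast:
  P(spike | minor quake) = 0.41×0.71 + 0.86×0.29
        = 0.291100 + 0.249400 = 0.540500
Keeping only the nearby quarry blast-present terms gives 0.249400, so
  P(nearby quarry blast | spike, minor quake) = 0.249400 / 0.540500 ≈ 0.4614

Pr(nearby quarry blast | spike, minor quake) ≈ 0.4614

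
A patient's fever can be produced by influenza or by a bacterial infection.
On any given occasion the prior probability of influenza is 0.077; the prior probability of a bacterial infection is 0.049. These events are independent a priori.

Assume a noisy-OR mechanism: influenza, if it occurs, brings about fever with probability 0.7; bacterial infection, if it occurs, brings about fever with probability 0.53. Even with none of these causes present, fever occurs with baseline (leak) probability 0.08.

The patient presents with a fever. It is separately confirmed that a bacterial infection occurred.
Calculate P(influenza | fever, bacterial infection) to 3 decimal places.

Under noisy-OR, P(fever | causes) = 1 − (1−0.08)·∏(1−qᵢ) over the active causes.
P(fever | bacterial infection) = 0.5676·0.923 + 0.87028·0.077 = 0.523895 + 0.067012 = 0.590907
The influenza-present share is 0.87028·0.077 = 0.067012.
Hence the posterior is 0.067012/0.590907 ≈ 0.113.

P(influenza | fever, bacterial infection) ≈ 0.113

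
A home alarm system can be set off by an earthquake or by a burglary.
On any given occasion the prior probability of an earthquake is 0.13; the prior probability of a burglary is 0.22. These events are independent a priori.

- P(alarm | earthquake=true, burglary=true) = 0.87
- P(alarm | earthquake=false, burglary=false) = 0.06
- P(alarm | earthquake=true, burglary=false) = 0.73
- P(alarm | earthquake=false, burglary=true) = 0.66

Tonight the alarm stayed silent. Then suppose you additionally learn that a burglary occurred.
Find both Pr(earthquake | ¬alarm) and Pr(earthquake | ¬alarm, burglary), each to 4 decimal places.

Enumerate the 4 (earthquake, burglary) configurations and weight by the priors:
  P(¬alarm) = 0.94·0.87·0.78 + 0.34·0.87·0.22 + 0.27·0.13·0.78 + 0.13·0.13·0.22
        = 0.637884 + 0.065076 + 0.027378 + 0.003718 = 0.734056
Keeping only the earthquake-present terms gives 0.031096, so
  P(earthquake | ¬alarm) = 0.031096 / 0.734056 ≈ 0.0424

Now condition on the additional information:
Numerator (weight on configurations with earthquake): 0.13*0.13 = 0.016900
Denominator P(¬alarm | burglary): 0.34*0.87 + 0.13*0.13 = 0.312700
Posterior = 0.016900 / 0.312700 ≈ 0.0540

Pr(earthquake | ¬alarm) ≈ 0.0424; Pr(earthquake | ¬alarm, burglary) ≈ 0.0540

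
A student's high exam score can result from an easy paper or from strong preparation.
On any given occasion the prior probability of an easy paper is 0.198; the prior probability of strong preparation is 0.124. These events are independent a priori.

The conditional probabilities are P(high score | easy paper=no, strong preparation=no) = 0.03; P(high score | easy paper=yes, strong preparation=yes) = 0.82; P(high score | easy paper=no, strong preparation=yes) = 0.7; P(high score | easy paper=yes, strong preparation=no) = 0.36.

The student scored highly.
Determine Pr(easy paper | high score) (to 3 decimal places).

Numerator (weight on configurations with easy paper): 0.062441 + 0.020133 = 0.082574
The normalizing constant is 0.03*0.802*0.876 + 0.7*0.802*0.124 + 0.36*0.198*0.876 + 0.82*0.198*0.124 = 0.173265
P(easy paper | high score) = 0.082574/0.173265 ≈ 0.477

Pr(easy paper | high score) ≈ 0.477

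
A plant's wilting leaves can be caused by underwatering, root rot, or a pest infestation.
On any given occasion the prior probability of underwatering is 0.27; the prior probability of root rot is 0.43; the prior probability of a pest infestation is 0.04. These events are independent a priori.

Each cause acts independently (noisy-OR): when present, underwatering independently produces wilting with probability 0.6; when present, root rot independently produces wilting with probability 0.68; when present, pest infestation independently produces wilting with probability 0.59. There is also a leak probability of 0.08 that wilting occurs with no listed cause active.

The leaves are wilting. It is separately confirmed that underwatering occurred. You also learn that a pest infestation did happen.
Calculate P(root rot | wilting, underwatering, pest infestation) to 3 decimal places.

P(root rot | wilting, underwatering, pest infestation) ≈ 0.458

Under noisy-OR, P(wilting | causes) = 1 − (1−0.08)·∏(1−qᵢ) over the active causes.
Enumerate both values of root rot and weight by the priors:
  P(wilting | underwatering, pest infestation) = 0.84912·0.57 + 0.951718·0.43
        = 0.483998 + 0.409239 = 0.893237
Configurations with root rot contribute 0.409239, so
  P(root rot | wilting, underwatering, pest infestation) = 0.409239 / 0.893237 ≈ 0.458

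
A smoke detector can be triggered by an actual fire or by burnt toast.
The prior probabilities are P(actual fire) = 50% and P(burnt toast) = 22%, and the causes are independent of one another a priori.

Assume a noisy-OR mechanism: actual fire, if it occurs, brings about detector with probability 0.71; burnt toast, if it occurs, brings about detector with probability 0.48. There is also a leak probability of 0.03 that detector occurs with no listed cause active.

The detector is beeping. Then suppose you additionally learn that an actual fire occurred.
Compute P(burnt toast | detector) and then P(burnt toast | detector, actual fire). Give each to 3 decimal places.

P(burnt toast | detector) ≈ 0.337; P(burnt toast | detector, actual fire) ≈ 0.251

Under noisy-OR, P(detector | causes) = 1 − (1−0.03)·∏(1−qᵢ) over the active causes.
By total probability over the 4 (actual fire, burnt toast) configurations:
  P(detector) = 0.03×0.5×0.78 + 0.4956×0.5×0.22 + 0.7187×0.5×0.78 + 0.853724×0.5×0.22
        = 0.011700 + 0.054516 + 0.280293 + 0.093910 = 0.440419
Keeping only the burnt toast-present terms gives 0.148426, so
  P(burnt toast | detector) = 0.148426 / 0.440419 ≈ 0.337

Now condition on the additional information:
For the numerator, keep only burnt toast=true terms: 0.853724·0.22 = 0.187819
Denominator P(detector | actual fire): 0.7187·0.78 + 0.853724·0.22 = 0.748405
Posterior = 0.187819 / 0.748405 ≈ 0.251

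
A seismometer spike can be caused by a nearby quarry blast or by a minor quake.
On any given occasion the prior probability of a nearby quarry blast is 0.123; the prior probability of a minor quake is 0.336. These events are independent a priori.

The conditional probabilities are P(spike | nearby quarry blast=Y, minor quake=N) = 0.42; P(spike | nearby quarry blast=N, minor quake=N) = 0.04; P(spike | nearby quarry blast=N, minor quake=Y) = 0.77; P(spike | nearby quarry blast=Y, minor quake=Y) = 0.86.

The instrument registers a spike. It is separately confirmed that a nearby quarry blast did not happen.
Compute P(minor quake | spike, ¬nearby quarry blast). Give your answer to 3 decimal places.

P(minor quake | spike, ¬nearby quarry blast) ≈ 0.907

Enumerate both values of minor quake and weight by the priors:
  P(spike | ¬nearby quarry blast) = 0.04×0.664 + 0.77×0.336
        = 0.026560 + 0.258720 = 0.285280
Keeping only the minor quake-present terms gives 0.258720, so
  P(minor quake | spike, ¬nearby quarry blast) = 0.258720 / 0.285280 ≈ 0.907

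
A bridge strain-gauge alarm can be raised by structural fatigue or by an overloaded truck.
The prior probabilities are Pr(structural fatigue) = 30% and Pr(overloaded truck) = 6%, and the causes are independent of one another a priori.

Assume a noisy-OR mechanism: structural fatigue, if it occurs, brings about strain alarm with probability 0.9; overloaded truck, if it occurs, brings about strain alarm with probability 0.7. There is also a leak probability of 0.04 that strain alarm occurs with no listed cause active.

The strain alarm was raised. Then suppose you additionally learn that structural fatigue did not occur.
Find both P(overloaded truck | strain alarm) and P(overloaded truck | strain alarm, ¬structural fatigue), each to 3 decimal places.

P(overloaded truck | strain alarm) ≈ 0.144; P(overloaded truck | strain alarm, ¬structural fatigue) ≈ 0.532

Under noisy-OR, P(strain alarm | causes) = 1 − (1−0.04)·∏(1−qᵢ) over the active causes.
P(strain alarm) = 0.04×0.7×0.94 + 0.712×0.7×0.06 + 0.904×0.3×0.94 + 0.9712×0.3×0.06 = 0.026320 + 0.029904 + 0.254928 + 0.017482 = 0.328634
Restricting to configurations with overloaded truck present: 0.029904 + 0.017482 = 0.047386.
Hence the posterior is 0.047386/0.328634 ≈ 0.144.

Now condition on the additional information:
Sum P(strain alarm|·) weighted by the priors over both values of overloaded truck:
  P(strain alarm | ¬structural fatigue) = 0.04×0.94 + 0.712×0.06
        = 0.037600 + 0.042720 = 0.080320
Keeping only the overloaded truck-present terms gives 0.042720, so
  P(overloaded truck | strain alarm, ¬structural fatigue) = 0.042720 / 0.080320 ≈ 0.532
With structural fatigue excluded, overloaded truck must carry more of the explanatory weight for the strain alarm.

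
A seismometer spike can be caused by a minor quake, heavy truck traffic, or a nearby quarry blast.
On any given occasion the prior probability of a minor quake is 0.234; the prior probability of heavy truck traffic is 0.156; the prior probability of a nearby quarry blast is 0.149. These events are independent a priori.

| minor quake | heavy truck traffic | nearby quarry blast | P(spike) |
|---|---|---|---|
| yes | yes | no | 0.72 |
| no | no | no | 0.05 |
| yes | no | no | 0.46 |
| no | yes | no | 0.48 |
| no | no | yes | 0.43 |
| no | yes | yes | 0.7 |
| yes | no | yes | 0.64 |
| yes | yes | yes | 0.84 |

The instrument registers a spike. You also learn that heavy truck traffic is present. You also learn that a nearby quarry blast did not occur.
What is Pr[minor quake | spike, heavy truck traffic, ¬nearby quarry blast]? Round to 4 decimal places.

Pr[minor quake | spike, heavy truck traffic, ¬nearby quarry blast] ≈ 0.3142

Sum P(spike|·) weighted by the priors over both values of minor quake:
  P(spike | heavy truck traffic, ¬nearby quarry blast) = 0.48·0.766 + 0.72·0.234
        = 0.367680 + 0.168480 = 0.536160
Keeping only the minor quake-present terms gives 0.168480, so
  P(minor quake | spike, heavy truck traffic, ¬nearby quarry blast) = 0.168480 / 0.536160 ≈ 0.3142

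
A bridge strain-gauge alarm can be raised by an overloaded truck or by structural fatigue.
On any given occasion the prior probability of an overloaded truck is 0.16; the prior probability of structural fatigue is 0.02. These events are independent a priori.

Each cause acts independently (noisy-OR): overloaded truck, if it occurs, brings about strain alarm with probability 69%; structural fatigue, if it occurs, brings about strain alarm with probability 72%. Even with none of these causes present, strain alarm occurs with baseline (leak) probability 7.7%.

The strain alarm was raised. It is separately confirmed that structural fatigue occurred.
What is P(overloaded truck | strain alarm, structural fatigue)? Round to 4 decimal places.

Under noisy-OR, P(strain alarm | causes) = 1 − (1−0.077)·∏(1−qᵢ) over the active causes.
P(strain alarm | structural fatigue) = 0.74156·0.84 + 0.919884·0.16 = 0.622910 + 0.147181 = 0.770091
Restricting to configurations with overloaded truck present: 0.919884·0.16 = 0.147181.
P(overloaded truck | strain alarm, structural fatigue) = 0.147181 / 0.770091 ≈ 0.1911

P(overloaded truck | strain alarm, structural fatigue) ≈ 0.1911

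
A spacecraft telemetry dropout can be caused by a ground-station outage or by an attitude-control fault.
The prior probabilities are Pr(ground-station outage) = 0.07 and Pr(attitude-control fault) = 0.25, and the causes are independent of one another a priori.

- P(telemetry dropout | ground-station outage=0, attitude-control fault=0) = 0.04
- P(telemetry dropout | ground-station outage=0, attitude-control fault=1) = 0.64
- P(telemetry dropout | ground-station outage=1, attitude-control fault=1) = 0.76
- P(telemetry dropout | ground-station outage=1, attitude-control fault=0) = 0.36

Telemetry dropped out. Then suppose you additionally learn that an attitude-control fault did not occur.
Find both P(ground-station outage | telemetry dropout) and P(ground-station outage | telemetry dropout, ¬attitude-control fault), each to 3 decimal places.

Weight on ground-station outage=true, given the evidence: 0.018900 + 0.013300 = 0.032200
Denominator P(telemetry dropout): 0.04*0.93*0.75 + 0.64*0.93*0.25 + 0.36*0.07*0.75 + 0.76*0.07*0.25 = 0.208900
Posterior = 0.032200 / 0.208900 ≈ 0.154

Now condition on the additional information:
By total probability over both values of ground-station outage:
  P(telemetry dropout | ¬attitude-control fault) = 0.04×0.93 + 0.36×0.07
        = 0.037200 + 0.025200 = 0.062400
Keeping only the ground-station outage-present terms gives 0.025200, so
  P(ground-station outage | telemetry dropout, ¬attitude-control fault) = 0.025200 / 0.062400 ≈ 0.404
Ruling out attitude-control fault raises the posterior on ground-station outage — the flip side of explaining away.

P(ground-station outage | telemetry dropout) ≈ 0.154; P(ground-station outage | telemetry dropout, ¬attitude-control fault) ≈ 0.404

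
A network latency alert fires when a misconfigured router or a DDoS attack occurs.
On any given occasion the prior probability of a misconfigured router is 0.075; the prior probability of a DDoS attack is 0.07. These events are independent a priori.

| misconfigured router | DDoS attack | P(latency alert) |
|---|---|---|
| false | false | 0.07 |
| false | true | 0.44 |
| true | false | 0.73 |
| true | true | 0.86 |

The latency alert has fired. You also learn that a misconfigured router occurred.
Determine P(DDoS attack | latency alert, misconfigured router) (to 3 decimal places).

By total probability over both values of DDoS attack:
  P(latency alert | misconfigured router) = 0.73×0.93 + 0.86×0.07
        = 0.678900 + 0.060200 = 0.739100
The terms with DDoS attack present sum to 0.060200, so
  P(DDoS attack | latency alert, misconfigured router) = 0.060200 / 0.739100 ≈ 0.081

P(DDoS attack | latency alert, misconfigured router) ≈ 0.081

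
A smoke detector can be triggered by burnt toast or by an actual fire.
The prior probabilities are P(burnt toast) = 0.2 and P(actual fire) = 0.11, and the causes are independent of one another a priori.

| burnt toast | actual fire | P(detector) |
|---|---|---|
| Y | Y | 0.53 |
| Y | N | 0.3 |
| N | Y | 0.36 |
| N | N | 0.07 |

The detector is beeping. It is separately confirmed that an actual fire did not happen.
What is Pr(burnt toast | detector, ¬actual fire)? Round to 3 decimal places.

Numerator (weight on configurations with burnt toast): 0.3*0.2 = 0.060000
Normalizer over all consistent configurations: 0.07*0.8 + 0.3*0.2 = 0.116000
P(burnt toast | detector, ¬actual fire) = 0.060000/0.116000 ≈ 0.517

Pr(burnt toast | detector, ¬actual fire) ≈ 0.517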